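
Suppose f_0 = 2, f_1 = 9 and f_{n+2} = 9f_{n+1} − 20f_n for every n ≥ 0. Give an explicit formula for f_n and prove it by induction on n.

Claim: f_n = 5^n + 4^n.

Base cases: f_0 = 2 and 5^0 + 4^0 = 2; f_1 = 9 and 5^1 + 4^1 = 9.
Assume f_i = 5^i + 4^i for all 0 ≤ i ≤ j, where j ≥ 1.
Then f_{j+1} = 9f_j − 20f_{j−1} = 9·(5^j + 4^j) − 20·(5^{j−1} + 4^{j−1}) = (9·5 − 20)5^{j−1} + (9·4 − 20)4^{j−1} = 25·5^{j−1} + 16·4^{j−1} = 5^{j+1} + 4^{j+1}.
So the formula holds for j+1, and by strong induction f_n = 5^n + 4^n for all n ≥ 0.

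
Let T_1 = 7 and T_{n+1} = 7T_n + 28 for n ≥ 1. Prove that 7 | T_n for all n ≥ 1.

Base case: T_1 = 7 = 7·1, so 7 | T_1.
Assume 7 | T_j, so T_j = 7t for some integer t.
Then T_{j+1} = 7T_j + 28 = 7·(7t) + 28 = 7(7t + 4), so 7 | T_{j+1}.
By induction, 7 | T_n for all n ≥ 1.

7 | T_n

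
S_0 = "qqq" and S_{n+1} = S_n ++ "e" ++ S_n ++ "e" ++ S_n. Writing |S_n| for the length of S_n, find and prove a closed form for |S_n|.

Claim: |S_n| = 4·3^n − 1.

Base case: |S_0| = 3, and 4·3^0 − 1 = 3.
Assume |S_m| = 4·3^m − 1.
Then |S_{m+1}| = 3|S_m| + 2 = 3(4·3^m − 1) + 2 = 4·3^{m+1} − 3 + 2 = 4·3^{m+1} − 1.
This completes the inductive step, so |S_n| = 4·3^n − 1 for all n ≥ 0.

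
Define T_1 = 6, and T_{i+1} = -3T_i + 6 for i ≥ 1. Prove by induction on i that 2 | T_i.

Base case: T_1 = 6 = 2·3, so 2 | T_1.
Assume 2 | T_r, so T_r = 2t for some integer t.
Then T_{r+1} = -3T_r + 6 = -3·(2t) + 6 = 2(-3t + 3), so 2 | T_{r+1}.
Hence 2 | T_i for every i ≥ 1, by induction.

2 | T_i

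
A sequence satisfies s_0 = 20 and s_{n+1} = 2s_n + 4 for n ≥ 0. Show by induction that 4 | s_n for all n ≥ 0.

Base case: s_0 = 20 = 4·5, so 4 | s_0.
Assume 4 | s_m, so s_m = 4t for some integer t.
Then s_{m+1} = 2s_m + 4 = 2·(4t) + 4 = 4(2t + 1), so 4 | s_{m+1}.
So the property holds for m+1, and by induction 4 | s_n for all n ≥ 0.

4 | s_n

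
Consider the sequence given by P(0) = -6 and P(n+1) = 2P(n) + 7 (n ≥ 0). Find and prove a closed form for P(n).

Claim: P(n) = 2^n − 7.

Base case: P(0) = -6, and 2^0 − 7 = 1 − 7 = -6.
Assume P(m) = 2^m − 7 for some m ≥ 0.
Then P(m+1) = 2P(m) + 7 = 2·(2^m − 7) + 7 = 2^{m+1} − 14 + 7 = 2^{m+1} − 7.
By induction, P(n) = 2^n − 7 for all n ≥ 0.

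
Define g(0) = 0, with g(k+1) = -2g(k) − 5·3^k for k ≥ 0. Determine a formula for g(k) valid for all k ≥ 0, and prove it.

Claim: g(k) = (-2)^k − 3^k.

Base case: g(0) = 0, and (-2)^0 − 3^0 = 1 − 1 = 0.
Assume g(m) = (-2)^m − 3^m for some m ≥ 0.
Then g(m+1) = -2g(m) − 5·3^m = -2·((-2)^m − 3^m) − 5·3^m = (-2)^{m+1} + 2·3^m − 5·3^m = (-2)^{m+1} − 3·3^m = (-2)^{m+1} − 3^{m+1}.
Hence g(k) = (-2)^k − 3^k for every k ≥ 0, by induction.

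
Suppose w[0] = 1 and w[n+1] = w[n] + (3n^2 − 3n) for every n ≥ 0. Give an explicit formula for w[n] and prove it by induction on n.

Claim: w[n] = n^3 − 3n^2 + 2n + 1.

Base case: w[0] = 1, and 0^3 − 3·0^2 + 2·0 + 1 = 1.
Assume w[r] = r^3 − 3r^2 + 2r + 1.
Then w[r+1] = w[r] + (3r^2 − 3r) = (r^3 − 3r^2 + 2r + 1) + (3r^2 − 3r) = r^3 − r + 1,
and (r+1)^3 − 3·(r+1)^2 + 2·(r+1) + 1 = r^3 − r + 1.
Hence w[n] = n^3 − 3n^2 + 2n + 1 for every n ≥ 0, by induction.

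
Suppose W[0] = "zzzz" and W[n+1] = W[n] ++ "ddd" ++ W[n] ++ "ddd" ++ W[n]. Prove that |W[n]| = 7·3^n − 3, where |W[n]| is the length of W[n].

Base case: |W[0]| = 4, and 7·3^0 − 3 = 4.
Assume |W[r]| = 7·3^r − 3.
Then |W[r+1]| = 3|W[r]| + 6 = 3(7·3^r − 3) + 6 = 7·3^{r+1} − 9 + 6 = 7·3^{r+1} − 3.
This completes the inductive step, so |W[n]| = 7·3^n − 3 for all n ≥ 0.

|W[n]| = 7·3^n − 3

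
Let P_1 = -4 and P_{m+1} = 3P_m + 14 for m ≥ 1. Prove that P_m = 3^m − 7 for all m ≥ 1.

Base case: P_1 = -4, and 3^1 − 7 = 3 − 7 = -4.
Assume P_r = 3^r − 7 for some r ≥ 1.
Then P_{r+1} = 3P_r + 14 = 3·(3^r − 7) + 14 = 3^{r+1} − 21 + 14 = 3^{r+1} − 7.
Hence P_m = 3^m − 7 for every m ≥ 1, by induction.

P_m = 3^m − 7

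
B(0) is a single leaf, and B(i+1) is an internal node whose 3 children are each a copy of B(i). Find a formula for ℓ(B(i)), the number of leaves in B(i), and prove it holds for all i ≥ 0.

Claim: ℓ(B(i)) = 3^i.

Base case: ℓ(B(0)) = 1, and 3^0 = 1.
Assume ℓ(B(r)) = 3^r.
Then ℓ(B(r+1)) = 3·ℓ(B(r)) = 3·3^r = 3^{r+1}.
By induction, ℓ(B(i)) = 3^i for all i ≥ 0.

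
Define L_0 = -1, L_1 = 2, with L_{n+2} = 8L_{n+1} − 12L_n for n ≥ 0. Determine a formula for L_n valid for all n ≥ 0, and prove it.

Claim: L_n = 6^n − 2·2^n.

Base cases: L_0 = -1 and 6^0 − 2·2^0 = -1; L_1 = 2 and 6^1 − 2·2^1 = 2.
Assume L_j = 6^j − 2·2^j for all 0 ≤ j ≤ k, where k ≥ 1.
Then L_{k+1} = 8L_k − 12L_{k−1} = 8·(6^k − 2·2^k) − 12·(6^{k−1} − 2·2^{k−1}) = (8·6 − 12)6^{k−1} − 2·(8·2 − 12)2^{k−1} = 36·6^{k−1} − 8·2^{k−1} = 6^{k+1} − 2·2^{k+1}.
So the formula holds for k+1, and by strong induction L_n = 6^n − 2·2^n for all n ≥ 0.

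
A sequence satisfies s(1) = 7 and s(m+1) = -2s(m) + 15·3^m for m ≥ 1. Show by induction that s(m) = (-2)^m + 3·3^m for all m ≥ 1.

Base case: s(1) = 7, and (-2)^1 + 3·3^1 = -2 + 9 = 7.
Assume s(r) = (-2)^r + 3·3^r for some r ≥ 1.
Then s(r+1) = -2s(r) + 15·3^r = -2·((-2)^r + 3·3^r) + 15·3^r = (-2)^{r+1} − 6·3^r + 15·3^r = (-2)^{r+1} + 9·3^r = (-2)^{r+1} + 3·3^{r+1}.
So the formula holds for r+1, and by induction s(m) = (-2)^m + 3·3^m for all m ≥ 1.

s(m) = (-2)^m + 3·3^m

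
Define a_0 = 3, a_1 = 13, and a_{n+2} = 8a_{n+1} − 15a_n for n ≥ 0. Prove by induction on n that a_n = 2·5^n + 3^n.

Base cases: a_0 = 3 and 2·5^0 + 3^0 = 3; a_1 = 13 and 2·5^1 + 3^1 = 13.
Assume a_j = 2·5^j + 3^j for all 0 ≤ j ≤ k, where k ≥ 1.
Then a_{k+1} = 8a_k − 15a_{k−1} = 8·(2·5^k + 3^k) − 15·(2·5^{k−1} + 3^{k−1}) = 2·(8·5 − 15)5^{k−1} + (8·3 − 15)3^{k−1} = 50·5^{k−1} + 9·3^{k−1} = 2·5^{k+1} + 3^{k+1}.
By strong induction, a_n = 2·5^n + 3^n for all n ≥ 0.

a_n = 2·5^n + 3^n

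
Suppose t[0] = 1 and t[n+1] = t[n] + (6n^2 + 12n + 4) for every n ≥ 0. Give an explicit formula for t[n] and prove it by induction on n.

Claim: t[n] = 2n^3 + 3n^2 − n + 1.

Base case: t[0] = 1, and 2·0^3 + 3·0^2 − 0 + 1 = 1.
Assume t[k] = 2k^3 + 3k^2 − k + 1.
Then t[k+1] = t[k] + (6k^2 + 12k + 4) = (2k^3 + 3k^2 − k + 1) + (6k^2 + 12k + 4) = 2k^3 + 9k^2 + 11k + 5,
and 2·(k+1)^3 + 3·(k+1)^2 − (k+1) + 1 = 2k^3 + 9k^2 + 11k + 5.
By induction, t[n] = 2n^3 + 3n^2 − n + 1 for all n ≥ 0.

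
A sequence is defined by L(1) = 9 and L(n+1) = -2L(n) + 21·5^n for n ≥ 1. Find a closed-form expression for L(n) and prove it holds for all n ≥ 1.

Claim: L(n) = 3·(-2)^n + 3·5^n.

Base case: L(1) = 9, and 3·(-2)^1 + 3·5^1 = -6 + 15 = 9.
Assume L(k) = 3·(-2)^k + 3·5^k for some k ≥ 1.
Then L(k+1) = -2L(k) + 21·5^k = -2·(3·(-2)^k + 3·5^k) + 21·5^k = 3·(-2)^{k+1} − 6·5^k + 21·5^k = 3·(-2)^{k+1} + 15·5^k = 3·(-2)^{k+1} + 3·5^{k+1}.
So the formula holds for k+1, and by induction L(n) = 3·(-2)^n + 3·5^n for all n ≥ 1.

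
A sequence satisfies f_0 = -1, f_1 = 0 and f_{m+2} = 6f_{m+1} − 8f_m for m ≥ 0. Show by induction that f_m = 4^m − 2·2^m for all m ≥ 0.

Base cases: f_0 = -1 and 4^0 − 2·2^0 = -1; f_1 = 0 and 4^1 − 2·2^1 = 0.
Assume f_j = 4^j − 2·2^j for all 0 ≤ j ≤ r, where r ≥ 1.
Then f_{r+1} = 6f_r − 8f_{r−1} = 6·(4^r − 2·2^r) − 8·(4^{r−1} − 2·2^{r−1}) = (6·4 − 8)4^{r−1} − 2·(6·2 − 8)2^{r−1} = 16·4^{r−1} − 8·2^{r−1} = 4^{r+1} − 2·2^{r+1}.
This completes the inductive step, so f_m = 4^m − 2·2^m for all m ≥ 0.

f_m = 4^m − 2·2^m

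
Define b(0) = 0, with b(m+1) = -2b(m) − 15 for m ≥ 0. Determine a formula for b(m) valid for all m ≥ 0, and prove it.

Claim: b(m) = 5·(-2)^m − 5.

Base case: b(0) = 0, and 5·(-2)^0 − 5 = 5 − 5 = 0.
Assume b(j) = 5·(-2)^j − 5 for some j ≥ 0.
Then b(j+1) = -2b(j) − 15 = -2·(5·(-2)^j − 5) − 15 = -10·(-2)^j + 10 − 15 = 5·(-2)^{j+1} − 5.
Hence b(m) = 5·(-2)^m − 5 for every m ≥ 0, by induction.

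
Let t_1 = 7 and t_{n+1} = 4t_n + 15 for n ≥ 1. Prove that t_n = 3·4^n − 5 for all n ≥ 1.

Base case: t_1 = 7, and 3·4^1 − 5 = 12 − 5 = 7.
Assume t_m = 3·4^m − 5 for some m ≥ 1.
Then t_{m+1} = 4t_m + 15 = 4·(3·4^m − 5) + 15 = 12·4^m − 20 + 15 = 3·4^{m+1} − 5.
So the formula holds for m+1, and by induction t_n = 3·4^n − 5 for all n ≥ 1.

t_n = 3·4^n − 5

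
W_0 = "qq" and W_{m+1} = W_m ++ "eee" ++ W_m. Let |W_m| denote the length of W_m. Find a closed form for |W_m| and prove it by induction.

Claim: |W_m| = 5·2^m − 3.

Base case: |W_0| = 2, and 5·2^0 − 3 = 2.
Assume |W_k| = 5·2^k − 3.
Then |W_{k+1}| = |W_k| + 3 + |W_k| = 2|W_k| + 3 = 2(5·2^k − 3) + 3 = 5·2^{k+1} − 6 + 3 = 5·2^{k+1} − 3.
So the formula holds for k+1, and by induction |W_m| = 5·2^m − 3 for all m ≥ 0.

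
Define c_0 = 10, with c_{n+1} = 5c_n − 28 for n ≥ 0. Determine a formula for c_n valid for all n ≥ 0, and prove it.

Claim: c_n = 3·5^n + 7.

Base case: c_0 = 10, and 3·5^0 + 7 = 3 + 7 = 10.
Assume c_r = 3·5^r + 7 for some r ≥ 0.
Then c_{r+1} = 5c_r − 28 = 5·(3·5^r + 7) − 28 = 15·5^r + 35 − 28 = 3·5^{r+1} + 7.
So the formula holds for r+1, and by induction c_n = 3·5^n + 7 for all n ≥ 0.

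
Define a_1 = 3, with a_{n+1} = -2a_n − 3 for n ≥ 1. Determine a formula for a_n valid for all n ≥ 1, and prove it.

Claim: a_n = -2·(-2)^n − 1.

Base case: a_1 = 3, and -2·(-2)^1 − 1 = 4 − 1 = 3.
Assume a_j = -2·(-2)^j − 1 for some j ≥ 1.
Then a_{j+1} = -2a_j − 3 = -2·(-2·(-2)^j − 1) − 3 = 4·(-2)^j + 2 − 3 = -2·(-2)^{j+1} − 1.
Hence a_n = -2·(-2)^n − 1 for every n ≥ 1, by induction.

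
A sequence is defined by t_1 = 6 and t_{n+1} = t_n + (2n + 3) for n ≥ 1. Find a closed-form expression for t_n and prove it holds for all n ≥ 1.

Claim: t_n = n^2 + 2n + 3.

Base case: t_1 = 6, and 1^2 + 2·1 + 3 = 6.
Assume t_m = m^2 + 2m + 3.
Then t_{m+1} = t_m + (2m + 3) = (m^2 + 2m + 3) + (2m + 3) = m^2 + 4m + 6,
and (m+1)^2 + 2·(m+1) + 3 = m^2 + 4m + 6.
Hence t_n = n^2 + 2n + 3 for every n ≥ 1, by induction.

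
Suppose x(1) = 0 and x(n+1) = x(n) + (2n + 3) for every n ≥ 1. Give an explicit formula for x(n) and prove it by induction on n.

Claim: x(n) = n^2 + 2n − 3.

Base case: x(1) = 0, and 1^2 + 2·1 − 3 = 0.
Assume x(m) = m^2 + 2m − 3.
Then x(m+1) = x(m) + (2m + 3) = (m^2 + 2m − 3) + (2m + 3) = m^2 + 4m,
and (m+1)^2 + 2·(m+1) − 3 = m^2 + 4m.
By induction, x(n) = n^2 + 2n − 3 for all n ≥ 1.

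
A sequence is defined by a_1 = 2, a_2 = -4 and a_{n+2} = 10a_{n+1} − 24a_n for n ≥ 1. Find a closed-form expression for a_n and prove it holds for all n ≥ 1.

Claim: a_n = 2·4^n − 6^n.

Base cases: a_1 = 2 and 2·4^1 − 6^1 = 2; a_2 = -4 and 2·4^2 − 6^2 = -4.
Assume a_j = 2·4^j − 6^j for all 1 ≤ j ≤ r, where r ≥ 2.
Then a_{r+1} = 10a_r − 24a_{r−1} = 10·(2·4^r − 6^r) − 24·(2·4^{r−1} − 6^{r−1}) = 2·(10·4 − 24)4^{r−1} − (10·6 − 24)6^{r−1} = 32·4^{r−1} − 36·6^{r−1} = 2·4^{r+1} − 6^{r+1}.
By strong induction, a_n = 2·4^n − 6^n for all n ≥ 1.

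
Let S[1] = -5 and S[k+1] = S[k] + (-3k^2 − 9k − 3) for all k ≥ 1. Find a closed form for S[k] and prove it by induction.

Claim: S[k] = -k^3 − 3k^2 + k − 2.

Base case: S[1] = -5, and -1^3 − 3·1^2 + 1 − 2 = -5.
Assume S[m] = -m^3 − 3m^2 + m − 2.
Then S[m+1] = S[m] + (-3m^2 − 9m − 3) = (-m^3 − 3m^2 + m − 2) + (-3m^2 − 9m − 3) = -m^3 − 6m^2 − 8m − 5,
and -(m+1)^3 − 3·(m+1)^2 + (m+1) − 2 = -m^3 − 6m^2 − 8m − 5.
This completes the inductive step, so S[k] = -k^3 − 3k^2 + k − 2 for all k ≥ 1.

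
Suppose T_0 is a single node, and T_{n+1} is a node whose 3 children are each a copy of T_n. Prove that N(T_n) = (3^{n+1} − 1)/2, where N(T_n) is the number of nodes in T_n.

Base case: N(T_0) = 1, and (3^{0+1} − 1)/2 = 1.
Assume N(T_m) = (3^{m+1} − 1)/2.
Then N(T_{m+1}) = 1 + 3N(T_m) = 1 + 3·(3^{m+1} − 1)/2 = 1 + (3^{m+2} − 3)/2 = (2 + 3^{m+2} − 3)/2 = (3^{m+2} − 1)/2.
So the formula holds for m+1, and by induction N(T_n) = (3^{n+1} − 1)/2 for all n ≥ 0.

N(T_n) = (3^{n+1} − 1)/2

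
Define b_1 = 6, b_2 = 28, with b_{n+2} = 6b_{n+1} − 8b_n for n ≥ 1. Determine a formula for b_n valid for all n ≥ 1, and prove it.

Claim: b_n = 2·4^n − 2^n.

Base cases: b_1 = 6 and 2·4^1 − 2^1 = 6; b_2 = 28 and 2·4^2 − 2^2 = 28.
Assume b_i = 2·4^i − 2^i for all 1 ≤ i ≤ j, where j ≥ 2.
Then b_{j+1} = 6b_j − 8b_{j−1} = 6·(2·4^j − 2^j) − 8·(2·4^{j−1} − 2^{j−1}) = 2·(6·4 − 8)4^{j−1} − (6·2 − 8)2^{j−1} = 32·4^{j−1} − 4·2^{j−1} = 2·4^{j+1} − 2^{j+1}.
Hence b_n = 2·4^n − 2^n for every n ≥ 1, by strong induction.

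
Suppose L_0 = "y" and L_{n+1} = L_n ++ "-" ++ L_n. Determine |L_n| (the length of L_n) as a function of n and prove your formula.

Claim: |L_n| = 2^{n+1} − 1.

Base case: |L_0| = 1, and 2^{0+1} − 1 = 1.
Assume |L_r| = 2^{r+1} − 1.
Then |L_{r+1}| = |L_r| + 1 + |L_r| = 2|L_r| + 1 = 2(2^{r+1} − 1) + 1 = 2^{r+2} − 2 + 1 = 2^{r+2} − 1.
Hence |L_n| = 2^{n+1} − 1 for every n ≥ 0, by induction.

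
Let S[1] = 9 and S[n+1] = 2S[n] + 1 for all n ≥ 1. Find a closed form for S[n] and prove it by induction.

Claim: S[n] = 5·2^n − 1.

Base case: S[1] = 9, and 5·2^1 − 1 = 10 − 1 = 9.
Assume S[m] = 5·2^m − 1 for some m ≥ 1.
Then S[m+1] = 2S[m] + 1 = 2·(5·2^m − 1) + 1 = 10·2^m − 2 + 1 = 5·2^{m+1} − 1.
By induction, S[n] = 5·2^n − 1 for all n ≥ 1.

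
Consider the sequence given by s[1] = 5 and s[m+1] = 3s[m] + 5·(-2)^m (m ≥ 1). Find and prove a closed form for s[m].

Claim: s[m] = 3^m − (-2)^m.

Base case: s[1] = 5, and 3^1 − (-2)^1 = 3 + 2 = 5.
Assume s[j] = 3^j − (-2)^j for some j ≥ 1.
Then s[j+1] = 3s[j] + 5·(-2)^j = 3·(3^j − (-2)^j) + 5·(-2)^j = 3^{j+1} − 3·(-2)^j + 5·(-2)^j = 3^{j+1} + 2·(-2)^j = 3^{j+1} − (-2)^{j+1}.
So the formula holds for j+1, and by induction s[m] = 3^m − (-2)^m for all m ≥ 1.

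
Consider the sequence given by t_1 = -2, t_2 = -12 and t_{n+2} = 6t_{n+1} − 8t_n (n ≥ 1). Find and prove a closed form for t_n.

Claim: t_n = -4^n + 2^n.

Base cases: t_1 = -2 and -4^1 + 2^1 = -2; t_2 = -12 and -4^2 + 2^2 = -12.
Assume t_i = -4^i + 2^i for all 1 ≤ i ≤ j, where j ≥ 2.
Then t_{j+1} = 6t_j − 8t_{j−1} = 6·(-4^j + 2^j) − 8·(-4^{j−1} + 2^{j−1}) = -(6·4 − 8)4^{j−1} + (6·2 − 8)2^{j−1} = -16·4^{j−1} + 4·2^{j−1} = -4^{j+1} + 2^{j+1}.
By strong induction, t_n = -4^n + 2^n for all n ≥ 1.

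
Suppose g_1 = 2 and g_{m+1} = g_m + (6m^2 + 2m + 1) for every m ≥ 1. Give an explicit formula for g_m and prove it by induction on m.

Claim: g_m = 2m^3 − 2m^2 + m + 1.

Base case: g_1 = 2, and 2·1^3 − 2·1^2 + 1 + 1 = 2.
Assume g_k = 2k^3 − 2k^2 + k + 1.
Then g_{k+1} = g_k + (6k^2 + 2k + 1) = (2k^3 − 2k^2 + k + 1) + (6k^2 + 2k + 1) = 2k^3 + 4k^2 + 3k + 2,
and 2·(k+1)^3 − 2·(k+1)^2 + (k+1) + 1 = 2k^3 + 4k^2 + 3k + 2.
By induction, g_m = 2m^3 − 2m^2 + m + 1 for all m ≥ 1.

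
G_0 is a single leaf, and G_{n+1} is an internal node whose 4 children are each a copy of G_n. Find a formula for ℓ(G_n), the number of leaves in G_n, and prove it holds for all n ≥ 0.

Claim: ℓ(G_n) = 4^n.

Base case: ℓ(G_0) = 1, and 4^0 = 1.
Assume ℓ(G_r) = 4^r.
Then ℓ(G_{r+1}) = 4·ℓ(G_r) = 4·4^r = 4^{r+1}.
This completes the inductive step, so ℓ(G_n) = 4^n for all n ≥ 0.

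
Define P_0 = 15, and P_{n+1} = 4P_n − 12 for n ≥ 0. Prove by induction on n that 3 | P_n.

Base case: P_0 = 15 = 3·5, so 3 | P_0.
Assume 3 | P_r, so P_r = 3t for some integer t.
Then P_{r+1} = 4P_r − 12 = 4·(3t) − 12 = 3(4t − 4), so 3 | P_{r+1}.
This completes the inductive step, so 3 | P_n for all n ≥ 0.

3 | P_n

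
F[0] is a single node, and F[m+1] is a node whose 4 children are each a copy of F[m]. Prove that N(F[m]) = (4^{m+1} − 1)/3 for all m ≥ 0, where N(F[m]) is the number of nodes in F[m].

Base case: N(F[0]) = 1, and (4^{0+1} − 1)/3 = 1.
Assume N(F[k]) = (4^{k+1} − 1)/3.
Then N(F[k+1]) = 1 + 4N(F[k]) = 1 + 4·(4^{k+1} − 1)/3 = 1 + (4^{k+2} − 4)/3 = (3 + 4^{k+2} − 4)/3 = (4^{k+2} − 1)/3.
Hence N(F[m]) = (4^{m+1} − 1)/3 for every m ≥ 0, by induction.

N(F[m]) = (4^{m+1} − 1)/3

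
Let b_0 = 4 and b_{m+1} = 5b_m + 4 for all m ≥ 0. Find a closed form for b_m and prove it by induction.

Claim: b_m = 5^{m+1} − 1.

Base case: b_0 = 4, and 5^{0+1} − 1 = 5 − 1 = 4.
Assume b_k = 5^{k+1} − 1 for some k ≥ 0.
Then b_{k+1} = 5b_k + 4 = 5·(5^{k+1} − 1) + 4 = 5^{k+2} − 5 + 4 = 5^{k+2} − 1.
So the formula holds for k+1, and by induction b_m = 5^{m+1} − 1 for all m ≥ 0.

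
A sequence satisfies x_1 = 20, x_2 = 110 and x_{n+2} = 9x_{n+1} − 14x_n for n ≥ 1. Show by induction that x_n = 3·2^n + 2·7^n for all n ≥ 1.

Base cases: x_1 = 20 and 3·2^1 + 2·7^1 = 20; x_2 = 110 and 3·2^2 + 2·7^2 = 110.
Assume x_i = 3·2^i + 2·7^i for all 1 ≤ i ≤ j, where j ≥ 2.
Then x_{j+1} = 9x_j − 14x_{j−1} = 9·(3·2^j + 2·7^j) − 14·(3·2^{j−1} + 2·7^{j−1}) = 3·(9·2 − 14)2^{j−1} + 2·(9·7 − 14)7^{j−1} = 12·2^{j−1} + 98·7^{j−1} = 3·2^{j+1} + 2·7^{j+1}.
Hence x_n = 3·2^n + 2·7^n for every n ≥ 1, by strong induction.

x_n = 3·2^n + 2·7^n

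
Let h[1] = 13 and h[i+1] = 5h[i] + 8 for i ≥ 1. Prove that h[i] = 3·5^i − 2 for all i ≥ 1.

Base case: h[1] = 13, and 3·5^1 − 2 = 15 − 2 = 13.
Assume h[j] = 3·5^j − 2 for some j ≥ 1.
Then h[j+1] = 5h[j] + 8 = 5·(3·5^j − 2) + 8 = 15·5^j − 10 + 8 = 3·5^{j+1} − 2.
This completes the inductive step, so h[i] = 3·5^i − 2 for all i ≥ 1.

h[i] = 3·5^i − 2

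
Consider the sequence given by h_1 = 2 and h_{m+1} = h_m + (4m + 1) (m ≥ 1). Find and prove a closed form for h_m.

Claim: h_m = 2m^2 − m + 1.

Base case: h_1 = 2, and 2·1^2 − 1 + 1 = 2.
Assume h_j = 2j^2 − j + 1.
Then h_{j+1} = h_j + (4j + 1) = (2j^2 − j + 1) + (4j + 1) = 2j^2 + 3j + 2,
and 2·(j+1)^2 − (j+1) + 1 = 2j^2 + 3j + 2.
By induction, h_m = 2m^2 − m + 1 for all m ≥ 1.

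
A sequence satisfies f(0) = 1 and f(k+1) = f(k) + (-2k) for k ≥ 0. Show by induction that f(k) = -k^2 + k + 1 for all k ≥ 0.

Base case: f(0) = 1, and -0^2 + 0 + 1 = 1.
Assume f(j) = -j^2 + j + 1.
Then f(j+1) = f(j) + (-2j) = (-j^2 + j + 1) + (-2j) = -j^2 − j + 1,
and -(j+1)^2 + (j+1) + 1 = -j^2 − j + 1.
By induction, f(k) = -k^2 + k + 1 for all k ≥ 0.

f(k) = -k^2 + k + 1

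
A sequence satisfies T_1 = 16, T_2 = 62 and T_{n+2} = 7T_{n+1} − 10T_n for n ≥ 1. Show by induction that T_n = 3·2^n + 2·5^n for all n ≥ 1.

Base cases: T_1 = 16 and 3·2^1 + 2·5^1 = 16; T_2 = 62 and 3·2^2 + 2·5^2 = 62.
Assume T_j = 3·2^j + 2·5^j for all 1 ≤ j ≤ r, where r ≥ 2.
Then T_{r+1} = 7T_r − 10T_{r−1} = 7·(3·2^r + 2·5^r) − 10·(3·2^{r−1} + 2·5^{r−1}) = 3·(7·2 − 10)2^{r−1} + 2·(7·5 − 10)5^{r−1} = 12·2^{r−1} + 50·5^{r−1} = 3·2^{r+1} + 2·5^{r+1}.
This completes the inductive step, so T_n = 3·2^n + 2·5^n for all n ≥ 1.

T_n = 3·2^n + 2·5^n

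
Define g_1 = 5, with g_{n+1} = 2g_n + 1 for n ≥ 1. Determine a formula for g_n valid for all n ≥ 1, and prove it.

Claim: g_n = 3·2^n − 1.

Base case: g_1 = 5, and 3·2^1 − 1 = 6 − 1 = 5.
Assume g_j = 3·2^j − 1 for some j ≥ 1.
Then g_{j+1} = 2g_j + 1 = 2·(3·2^j − 1) + 1 = 6·2^j − 2 + 1 = 3·2^{j+1} − 1.
Hence g_n = 3·2^n − 1 for every n ≥ 1, by induction.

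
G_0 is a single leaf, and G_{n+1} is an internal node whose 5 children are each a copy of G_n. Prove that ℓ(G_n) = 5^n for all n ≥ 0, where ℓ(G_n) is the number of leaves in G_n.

Base case: ℓ(G_0) = 1, and 5^0 = 1.
Assume ℓ(G_r) = 5^r.
Then ℓ(G_{r+1}) = 5·ℓ(G_r) = 5·5^r = 5^{r+1}.
By induction, ℓ(G_n) = 5^n for all n ≥ 0.

ℓ(G_n) = 5^n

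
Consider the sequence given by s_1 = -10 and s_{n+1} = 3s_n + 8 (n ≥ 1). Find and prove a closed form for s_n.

Claim: s_n = -2·3^n − 4.

Base case: s_1 = -10, and -2·3^1 − 4 = -6 − 4 = -10.
Assume s_m = -2·3^m − 4 for some m ≥ 1.
Then s_{m+1} = 3s_m + 8 = 3·(-2·3^m − 4) + 8 = -6·3^m − 12 + 8 = -2·3^{m+1} − 4.
By induction, s_n = -2·3^n − 4 for all n ≥ 1.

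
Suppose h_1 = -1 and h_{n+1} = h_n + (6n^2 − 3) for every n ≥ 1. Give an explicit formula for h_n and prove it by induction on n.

Claim: h_n = 2n^3 − 3n^2 − 2n + 2.

Base case: h_1 = -1, and 2·1^3 − 3·1^2 − 2·1 + 2 = -1.
Assume h_r = 2r^3 − 3r^2 − 2r + 2.
Then h_{r+1} = h_r + (6r^2 − 3) = (2r^3 − 3r^2 − 2r + 2) + (6r^2 − 3) = 2r^3 + 3r^2 − 2r − 1,
and 2·(r+1)^3 − 3·(r+1)^2 − 2·(r+1) + 2 = 2r^3 + 3r^2 − 2r − 1.
This completes the inductive step, so h_n = 2n^3 − 3n^2 − 2n + 2 for all n ≥ 1.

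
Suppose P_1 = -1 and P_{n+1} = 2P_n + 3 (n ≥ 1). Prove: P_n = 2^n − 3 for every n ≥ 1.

Base case: P_1 = -1, and 2^1 − 3 = 2 − 3 = -1.
Assume P_m = 2^m − 3 for some m ≥ 1.
Then P_{m+1} = 2P_m + 3 = 2·(2^m − 3) + 3 = 2^{m+1} − 6 + 3 = 2^{m+1} − 3.
This completes the inductive step, so P_n = 2^n − 3 for all n ≥ 1.

P_n = 2^n − 3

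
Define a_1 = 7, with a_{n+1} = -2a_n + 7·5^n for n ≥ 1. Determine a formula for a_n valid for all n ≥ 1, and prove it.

Claim: a_n = -(-2)^n + 5^n.

Base case: a_1 = 7, and -(-2)^1 + 5^1 = 2 + 5 = 7.
Assume a_m = -(-2)^m + 5^m for some m ≥ 1.
Then a_{m+1} = -2a_m + 7·5^m = -2·(-(-2)^m + 5^m) + 7·5^m = -(-2)^{m+1} − 2·5^m + 7·5^m = -(-2)^{m+1} + 5·5^m = -(-2)^{m+1} + 5^{m+1}.
By induction, a_n = -(-2)^n + 5^n for all n ≥ 1.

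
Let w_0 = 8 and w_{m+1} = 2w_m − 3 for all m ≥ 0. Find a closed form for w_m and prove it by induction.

Claim: w_m = 5·2^m + 3.

Base case: w_0 = 8, and 5·2^0 + 3 = 5 + 3 = 8.
Assume w_j = 5·2^j + 3 for some j ≥ 0.
Then w_{j+1} = 2w_j − 3 = 2·(5·2^j + 3) − 3 = 10·2^j + 6 − 3 = 5·2^{j+1} + 3.
By induction, w_m = 5·2^m + 3 for all m ≥ 0.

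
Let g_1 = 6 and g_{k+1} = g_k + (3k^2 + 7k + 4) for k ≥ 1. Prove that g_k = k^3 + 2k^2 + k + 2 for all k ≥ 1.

Base case: g_1 = 6, and 1^3 + 2·1^2 + 1 + 2 = 6.
Assume g_j = j^3 + 2j^2 + j + 2.
Then g_{j+1} = g_j + (3j^2 + 7j + 4) = (j^3 + 2j^2 + j + 2) + (3j^2 + 7j + 4) = j^3 + 5j^2 + 8j + 6,
and (j+1)^3 + 2·(j+1)^2 + (j+1) + 2 = j^3 + 5j^2 + 8j + 6.
By induction, g_k = k^3 + 2k^2 + k + 2 for all k ≥ 1.

g_k = k^3 + 2k^2 + k + 2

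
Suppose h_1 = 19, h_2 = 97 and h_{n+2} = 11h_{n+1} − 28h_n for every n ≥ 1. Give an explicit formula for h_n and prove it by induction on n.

Claim: h_n = 3·4^n + 7^n.

Base cases: h_1 = 19 and 3·4^1 + 7^1 = 19; h_2 = 97 and 3·4^2 + 7^2 = 97.
Assume h_j = 3·4^j + 7^j for all 1 ≤ j ≤ k, where k ≥ 2.
Then h_{k+1} = 11h_k − 28h_{k−1} = 11·(3·4^k + 7^k) − 28·(3·4^{k−1} + 7^{k−1}) = 3·(11·4 − 28)4^{k−1} + (11·7 − 28)7^{k−1} = 48·4^{k−1} + 49·7^{k−1} = 3·4^{k+1} + 7^{k+1}.
Hence h_n = 3·4^n + 7^n for every n ≥ 1, by strong induction.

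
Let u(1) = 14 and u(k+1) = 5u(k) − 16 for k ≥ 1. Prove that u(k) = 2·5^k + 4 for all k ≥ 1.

Base case: u(1) = 14, and 2·5^1 + 4 = 10 + 4 = 14.
Assume u(r) = 2·5^r + 4 for some r ≥ 1.
Then u(r+1) = 5u(r) − 16 = 5·(2·5^r + 4) − 16 = 10·5^r + 20 − 16 = 2·5^{r+1} + 4.
By induction, u(k) = 2·5^k + 4 for all k ≥ 1.

u(k) = 2·5^k + 4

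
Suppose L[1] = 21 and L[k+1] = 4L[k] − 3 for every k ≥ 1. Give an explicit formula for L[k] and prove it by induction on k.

Claim: L[k] = 5·4^k + 1.

Base case: L[1] = 21, and 5·4^1 + 1 = 20 + 1 = 21.
Assume L[j] = 5·4^j + 1 for some j ≥ 1.
Then L[j+1] = 4L[j] − 3 = 4·(5·4^j + 1) − 3 = 20·4^j + 4 − 3 = 5·4^{j+1} + 1.
This completes the inductive step, so L[k] = 5·4^k + 1 for all k ≥ 1.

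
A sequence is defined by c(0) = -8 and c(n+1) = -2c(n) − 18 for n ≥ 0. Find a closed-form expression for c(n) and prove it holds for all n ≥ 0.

Claim: c(n) = -2·(-2)^n − 6.

Base case: c(0) = -8, and -2·(-2)^0 − 6 = -2 − 6 = -8.
Assume c(k) = -2·(-2)^k − 6 for some k ≥ 0.
Then c(k+1) = -2c(k) − 18 = -2·(-2·(-2)^k − 6) − 18 = 4·(-2)^k + 12 − 18 = -2·(-2)^{k+1} − 6.
By induction, c(n) = -2·(-2)^n − 6 for all n ≥ 0.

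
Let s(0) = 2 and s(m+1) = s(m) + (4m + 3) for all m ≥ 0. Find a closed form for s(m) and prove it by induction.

Claim: s(m) = 2m^2 + m + 2.

Base case: s(0) = 2, and 2·0^2 + 0 + 2 = 2.
Assume s(k) = 2k^2 + k + 2.
Then s(k+1) = s(k) + (4k + 3) = (2k^2 + k + 2) + (4k + 3) = 2k^2 + 5k + 5,
and 2·(k+1)^2 + (k+1) + 2 = 2k^2 + 5k + 5.
Hence s(m) = 2m^2 + m + 2 for every m ≥ 0, by induction.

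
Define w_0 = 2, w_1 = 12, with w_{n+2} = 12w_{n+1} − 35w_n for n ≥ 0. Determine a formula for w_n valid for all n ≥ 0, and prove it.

Claim: w_n = 7^n + 5^n.

Base cases: w_0 = 2 and 7^0 + 5^0 = 2; w_1 = 12 and 7^1 + 5^1 = 12.
Assume w_j = 7^j + 5^j for all 0 ≤ j ≤ m, where m ≥ 1.
Then w_{m+1} = 12w_m − 35w_{m−1} = 12·(7^m + 5^m) − 35·(7^{m−1} + 5^{m−1}) = (12·7 − 35)7^{m−1} + (12·5 − 35)5^{m−1} = 49·7^{m−1} + 25·5^{m−1} = 7^{m+1} + 5^{m+1}.
Hence w_n = 7^n + 5^n for every n ≥ 0, by strong induction.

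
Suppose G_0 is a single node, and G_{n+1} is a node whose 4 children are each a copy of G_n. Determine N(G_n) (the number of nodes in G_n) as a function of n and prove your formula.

Claim: N(G_n) = (4^{n+1} − 1)/3.

Base case: N(G_0) = 1, and (4^{0+1} − 1)/3 = 1.
Assume N(G_k) = (4^{k+1} − 1)/3.
Then N(G_{k+1}) = 1 + 4N(G_k) = 1 + 4·(4^{k+1} − 1)/3 = 1 + (4^{k+2} − 4)/3 = (3 + 4^{k+2} − 4)/3 = (4^{k+2} − 1)/3.
This completes the inductive step, so N(G_n) = (4^{n+1} − 1)/3 for all n ≥ 0.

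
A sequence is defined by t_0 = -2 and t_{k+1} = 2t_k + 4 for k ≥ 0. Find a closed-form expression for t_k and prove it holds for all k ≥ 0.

Claim: t_k = 2^{k+1} − 4.

Base case: t_0 = -2, and 2^{0+1} − 4 = 2 − 4 = -2.
Assume t_m = 2^{m+1} − 4 for some m ≥ 0.
Then t_{m+1} = 2t_m + 4 = 2·(2^{m+1} − 4) + 4 = 2^{m+2} − 8 + 4 = 2^{m+2} − 4.
By induction, t_k = 2^{k+1} − 4 for all k ≥ 0.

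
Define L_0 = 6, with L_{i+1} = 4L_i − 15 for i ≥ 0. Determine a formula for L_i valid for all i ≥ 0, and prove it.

Claim: L_i = 4^i + 5.

Base case: L_0 = 6, and 4^0 + 5 = 1 + 5 = 6.
Assume L_k = 4^k + 5 for some k ≥ 0.
Then L_{k+1} = 4L_k − 15 = 4·(4^k + 5) − 15 = 4^{k+1} + 20 − 15 = 4^{k+1} + 5.
By induction, L_i = 4^i + 5 for all i ≥ 0.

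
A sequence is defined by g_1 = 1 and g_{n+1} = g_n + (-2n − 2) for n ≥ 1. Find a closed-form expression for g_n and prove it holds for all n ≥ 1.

Claim: g_n = -n^2 − n + 3.

Base case: g_1 = 1, and -1^2 − 1 + 3 = 1.
Assume g_k = -k^2 − k + 3.
Then g_{k+1} = g_k + (-2k − 2) = (-k^2 − k + 3) + (-2k − 2) = -k^2 − 3k + 1,
and -(k+1)^2 − (k+1) + 3 = -k^2 − 3k + 1.
By induction, g_n = -n^2 − n + 3 for all n ≥ 1.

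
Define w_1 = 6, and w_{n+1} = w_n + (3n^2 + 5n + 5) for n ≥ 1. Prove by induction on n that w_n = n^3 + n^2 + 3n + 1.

Base case: w_1 = 6, and 1^3 + 1^2 + 3·1 + 1 = 6.
Assume w_r = r^3 + r^2 + 3r + 1.
Then w_{r+1} = w_r + (3r^2 + 5r + 5) = (r^3 + r^2 + 3r + 1) + (3r^2 + 5r + 5) = r^3 + 4r^2 + 8r + 6,
and (r+1)^3 + (r+1)^2 + 3·(r+1) + 1 = r^3 + 4r^2 + 8r + 6.
This completes the inductive step, so w_n = n^3 + n^2 + 3n + 1 for all n ≥ 1.

w_n = n^3 + n^2 + 3n + 1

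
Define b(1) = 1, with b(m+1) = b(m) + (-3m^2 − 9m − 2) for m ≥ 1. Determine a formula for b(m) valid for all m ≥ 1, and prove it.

Claim: b(m) = -m^3 − 3m^2 + 2m + 3.

Base case: b(1) = 1, and -1^3 − 3·1^2 + 2·1 + 3 = 1.
Assume b(j) = -j^3 − 3j^2 + 2j + 3.
Then b(j+1) = b(j) + (-3j^2 − 9j − 2) = (-j^3 − 3j^2 + 2j + 3) + (-3j^2 − 9j − 2) = -j^3 − 6j^2 − 7j + 1,
and -(j+1)^3 − 3·(j+1)^2 + 2·(j+1) + 3 = -j^3 − 6j^2 − 7j + 1.
By induction, b(m) = -m^3 − 3m^2 + 2m + 3 for all m ≥ 1.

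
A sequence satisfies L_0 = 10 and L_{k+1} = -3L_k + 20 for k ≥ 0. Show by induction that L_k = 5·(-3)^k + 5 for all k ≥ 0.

Base case: L_0 = 10, and 5·(-3)^0 + 5 = 5 + 5 = 10.
Assume L_m = 5·(-3)^m + 5 for some m ≥ 0.
Then L_{m+1} = -3L_m + 20 = -3·(5·(-3)^m + 5) + 20 = -15·(-3)^m − 15 + 20 = 5·(-3)^{m+1} + 5.
So the formula holds for m+1, and by induction L_k = 5·(-3)^k + 5 for all k ≥ 0.

L_k = 5·(-3)^k + 5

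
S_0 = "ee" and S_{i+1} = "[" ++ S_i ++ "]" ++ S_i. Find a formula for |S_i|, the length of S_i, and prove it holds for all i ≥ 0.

Claim: |S_i| = 2^{i+2} − 2.

Base case: |S_0| = 2, and 2^{0+2} − 2 = 2.
Assume |S_k| = 2^{k+2} − 2.
Then |S_{k+1}| = 1 + |S_k| + 1 + |S_k| = 2|S_k| + 2 = 2(2^{k+2} − 2) + 2 = 2^{k+3} − 4 + 2 = 2^{k+3} − 2.
Hence |S_i| = 2^{i+2} − 2 for every i ≥ 0, by induction.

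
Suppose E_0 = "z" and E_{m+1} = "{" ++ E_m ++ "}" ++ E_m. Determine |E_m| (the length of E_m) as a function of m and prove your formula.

Claim: |E_m| = 3·2^m − 2.

Base case: |E_0| = 1, and 3·2^0 − 2 = 1.
Assume |E_r| = 3·2^r − 2.
Then |E_{r+1}| = 1 + |E_r| + 1 + |E_r| = 2|E_r| + 2 = 2(3·2^r − 2) + 2 = 3·2^{r+1} − 4 + 2 = 3·2^{r+1} − 2.
Hence |E_m| = 3·2^m − 2 for every m ≥ 0, by induction.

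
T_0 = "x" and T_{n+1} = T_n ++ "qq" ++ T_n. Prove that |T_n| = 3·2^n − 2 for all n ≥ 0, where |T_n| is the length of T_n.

Base case: |T_0| = 1, and 3·2^0 − 2 = 1.
Assume |T_r| = 3·2^r − 2.
Then |T_{r+1}| = |T_r| + 2 + |T_r| = 2|T_r| + 2 = 2(3·2^r − 2) + 2 = 3·2^{r+1} − 4 + 2 = 3·2^{r+1} − 2.
Hence |T_n| = 3·2^n − 2 for every n ≥ 0, by induction.

|T_n| = 3·2^n − 2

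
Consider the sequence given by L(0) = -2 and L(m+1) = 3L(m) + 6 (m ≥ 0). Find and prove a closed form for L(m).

Claim: L(m) = 3^m − 3.

Base case: L(0) = -2, and 3^0 − 3 = 1 − 3 = -2.
Assume L(j) = 3^j − 3 for some j ≥ 0.
Then L(j+1) = 3L(j) + 6 = 3·(3^j − 3) + 6 = 3^{j+1} − 9 + 6 = 3^{j+1} − 3.
So the formula holds for j+1, and by induction L(m) = 3^m − 3 for all m ≥ 0.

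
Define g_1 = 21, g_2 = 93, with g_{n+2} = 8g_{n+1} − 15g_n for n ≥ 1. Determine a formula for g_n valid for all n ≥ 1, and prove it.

Claim: g_n = 3·5^n + 2·3^n.

Base cases: g_1 = 21 and 3·5^1 + 2·3^1 = 21; g_2 = 93 and 3·5^2 + 2·3^2 = 93.
Assume g_i = 3·5^i + 2·3^i for all 1 ≤ i ≤ j, where j ≥ 2.
Then g_{j+1} = 8g_j − 15g_{j−1} = 8·(3·5^j + 2·3^j) − 15·(3·5^{j−1} + 2·3^{j−1}) = 3·(8·5 − 15)5^{j−1} + 2·(8·3 − 15)3^{j−1} = 75·5^{j−1} + 18·3^{j−1} = 3·5^{j+1} + 2·3^{j+1}.
Hence g_n = 3·5^n + 2·3^n for every n ≥ 1, by strong induction.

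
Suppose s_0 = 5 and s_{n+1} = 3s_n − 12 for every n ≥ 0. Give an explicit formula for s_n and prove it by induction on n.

Claim: s_n = -3^n + 6.

Base case: s_0 = 5, and -3^0 + 6 = -1 + 6 = 5.
Assume s_m = -3^m + 6 for some m ≥ 0.
Then s_{m+1} = 3s_m − 12 = 3·(-3^m + 6) − 12 = -3^{m+1} + 18 − 12 = -3^{m+1} + 6.
By induction, s_n = -3^n + 6 for all n ≥ 0.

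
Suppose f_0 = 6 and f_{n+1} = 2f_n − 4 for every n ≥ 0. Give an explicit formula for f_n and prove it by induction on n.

Claim: f_n = 2^{n+1} + 4.

Base case: f_0 = 6, and 2^{0+1} + 4 = 2 + 4 = 6.
Assume f_r = 2^{r+1} + 4 for some r ≥ 0.
Then f_{r+1} = 2f_r − 4 = 2·(2^{r+1} + 4) − 4 = 2^{r+2} + 8 − 4 = 2^{r+2} + 4.
Hence f_n = 2^{n+1} + 4 for every n ≥ 0, by induction.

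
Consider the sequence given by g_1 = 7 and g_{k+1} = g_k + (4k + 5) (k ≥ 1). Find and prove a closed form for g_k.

Claim: g_k = 2k^2 + 3k + 2.

Base case: g_1 = 7, and 2·1^2 + 3·1 + 2 = 7.
Assume g_m = 2m^2 + 3m + 2.
Then g_{m+1} = g_m + (4m + 5) = (2m^2 + 3m + 2) + (4m + 5) = 2m^2 + 7m + 7,
and 2·(m+1)^2 + 3·(m+1) + 2 = 2m^2 + 7m + 7.
This completes the inductive step, so g_k = 2k^2 + 3k + 2 for all k ≥ 1.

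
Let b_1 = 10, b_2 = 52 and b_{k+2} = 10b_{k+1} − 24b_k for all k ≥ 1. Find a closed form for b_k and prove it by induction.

Claim: b_k = 6^k + 4^k.

Base cases: b_1 = 10 and 6^1 + 4^1 = 10; b_2 = 52 and 6^2 + 4^2 = 52.
Assume b_j = 6^j + 4^j for all 1 ≤ j ≤ m, where m ≥ 2.
Then b_{m+1} = 10b_m − 24b_{m−1} = 10·(6^m + 4^m) − 24·(6^{m−1} + 4^{m−1}) = (10·6 − 24)6^{m−1} + (10·4 − 24)4^{m−1} = 36·6^{m−1} + 16·4^{m−1} = 6^{m+1} + 4^{m+1}.
This completes the inductive step, so b_k = 6^k + 4^k for all k ≥ 1.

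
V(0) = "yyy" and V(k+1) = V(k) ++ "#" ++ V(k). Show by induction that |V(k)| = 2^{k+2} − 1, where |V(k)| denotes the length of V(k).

Base case: |V(0)| = 3, and 2^{0+2} − 1 = 3.
Assume |V(r)| = 2^{r+2} − 1.
Then |V(r+1)| = |V(r)| + 1 + |V(r)| = 2|V(r)| + 1 = 2(2^{r+2} − 1) + 1 = 2^{r+3} − 2 + 1 = 2^{r+3} − 1.
By induction, |V(k)| = 2^{k+2} − 1 for all k ≥ 0.

|V(k)| = 2^{k+2} − 1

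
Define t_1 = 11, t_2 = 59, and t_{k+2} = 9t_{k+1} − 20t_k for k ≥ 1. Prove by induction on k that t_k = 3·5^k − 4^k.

Base cases: t_1 = 11 and 3·5^1 − 4^1 = 11; t_2 = 59 and 3·5^2 − 4^2 = 59.
Assume t_j = 3·5^j − 4^j for all 1 ≤ j ≤ r, where r ≥ 2.
Then t_{r+1} = 9t_r − 20t_{r−1} = 9·(3·5^r − 4^r) − 20·(3·5^{r−1} − 4^{r−1}) = 3·(9·5 − 20)5^{r−1} − (9·4 − 20)4^{r−1} = 75·5^{r−1} − 16·4^{r−1} = 3·5^{r+1} − 4^{r+1}.
So the formula holds for r+1, and by strong induction t_k = 3·5^k − 4^k for all k ≥ 1.

t_k = 3·5^k − 4^k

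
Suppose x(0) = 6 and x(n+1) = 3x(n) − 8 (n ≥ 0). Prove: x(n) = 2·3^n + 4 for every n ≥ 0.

Base case: x(0) = 6, and 2·3^0 + 4 = 2 + 4 = 6.
Assume x(k) = 2·3^k + 4 for some k ≥ 0.
Then x(k+1) = 3x(k) − 8 = 3·(2·3^k + 4) − 8 = 6·3^k + 12 − 8 = 2·3^{k+1} + 4.
So the formula holds for k+1, and by induction x(n) = 2·3^n + 4 for all n ≥ 0.

x(n) = 2·3^n + 4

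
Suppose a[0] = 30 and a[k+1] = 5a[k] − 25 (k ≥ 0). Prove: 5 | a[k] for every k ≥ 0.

Base case: a[0] = 30 = 5·6, so 5 | a[0].
Assume 5 | a[j], so a[j] = 5t for some integer t.
Then a[j+1] = 5a[j] − 25 = 5·(5t) − 25 = 5(5t − 5), so 5 | a[j+1].
So the property holds for j+1, and by induction 5 | a[k] for all k ≥ 0.

5 | a[k]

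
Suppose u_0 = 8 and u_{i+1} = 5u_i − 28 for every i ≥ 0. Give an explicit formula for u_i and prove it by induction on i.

Claim: u_i = 5^i + 7.

Base case: u_0 = 8, and 5^0 + 7 = 1 + 7 = 8.
Assume u_j = 5^j + 7 for some j ≥ 0.
Then u_{j+1} = 5u_j − 28 = 5·(5^j + 7) − 28 = 5^{j+1} + 35 − 28 = 5^{j+1} + 7.
So the formula holds for j+1, and by induction u_i = 5^i + 7 for all i ≥ 0.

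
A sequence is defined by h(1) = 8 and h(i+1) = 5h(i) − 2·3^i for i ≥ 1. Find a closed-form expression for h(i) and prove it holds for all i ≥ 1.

Claim: h(i) = 5^i + 3^i.

Base case: h(1) = 8, and 5^1 + 3^1 = 5 + 3 = 8.
Assume h(m) = 5^m + 3^m for some m ≥ 1.
Then h(m+1) = 5h(m) − 2·3^m = 5·(5^m + 3^m) − 2·3^m = 5^{m+1} + 5·3^m − 2·3^m = 5^{m+1} + 3·3^m = 5^{m+1} + 3^{m+1}.
So the formula holds for m+1, and by induction h(i) = 5^i + 3^i for all i ≥ 1.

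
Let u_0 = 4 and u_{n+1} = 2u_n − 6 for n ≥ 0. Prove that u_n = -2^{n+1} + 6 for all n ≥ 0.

Base case: u_0 = 4, and -2^{0+1} + 6 = -2 + 6 = 4.
Assume u_r = -2^{r+1} + 6 for some r ≥ 0.
Then u_{r+1} = 2u_r − 6 = 2·(-2^{r+1} + 6) − 6 = -2^{r+2} + 12 − 6 = -2^{r+2} + 6.
Hence u_n = -2^{n+1} + 6 for every n ≥ 0, by induction.

u_n = -2^{n+1} + 6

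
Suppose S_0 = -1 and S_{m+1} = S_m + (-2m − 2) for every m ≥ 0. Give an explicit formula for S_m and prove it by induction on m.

Claim: S_m = -m^2 − m − 1.

Base case: S_0 = -1, and -0^2 − 0 − 1 = -1.
Assume S_r = -r^2 − r − 1.
Then S_{r+1} = S_r + (-2r − 2) = (-r^2 − r − 1) + (-2r − 2) = -r^2 − 3r − 3,
and -(r+1)^2 − (r+1) − 1 = -r^2 − 3r − 3.
By induction, S_m = -m^2 − m − 1 for all m ≥ 0.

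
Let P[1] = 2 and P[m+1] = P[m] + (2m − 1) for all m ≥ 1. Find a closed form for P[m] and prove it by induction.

Claim: P[m] = m^2 − 2m + 3.

Base case: P[1] = 2, and 1^2 − 2·1 + 3 = 2.
Assume P[k] = k^2 − 2k + 3.
Then P[k+1] = P[k] + (2k − 1) = (k^2 − 2k + 3) + (2k − 1) = k^2 + 2,
and (k+1)^2 − 2·(k+1) + 3 = k^2 + 2.
By induction, P[m] = m^2 − 2m + 3 for all m ≥ 1.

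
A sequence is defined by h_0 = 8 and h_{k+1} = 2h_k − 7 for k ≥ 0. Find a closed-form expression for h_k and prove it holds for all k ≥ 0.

Claim: h_k = 2^k + 7.

Base case: h_0 = 8, and 2^0 + 7 = 1 + 7 = 8.
Assume h_j = 2^j + 7 for some j ≥ 0.
Then h_{j+1} = 2h_j − 7 = 2·(2^j + 7) − 7 = 2^{j+1} + 14 − 7 = 2^{j+1} + 7.
So the formula holds for j+1, and by induction h_k = 2^k + 7 for all k ≥ 0.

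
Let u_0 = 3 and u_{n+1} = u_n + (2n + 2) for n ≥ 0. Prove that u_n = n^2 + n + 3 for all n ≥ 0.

Base case: u_0 = 3, and 0^2 + 0 + 3 = 3.
Assume u_r = r^2 + r + 3.
Then u_{r+1} = u_r + (2r + 2) = (r^2 + r + 3) + (2r + 2) = r^2 + 3r + 5,
and (r+1)^2 + (r+1) + 3 = r^2 + 3r + 5.
By induction, u_n = n^2 + n + 3 for all n ≥ 0.

u_n = n^2 + n + 3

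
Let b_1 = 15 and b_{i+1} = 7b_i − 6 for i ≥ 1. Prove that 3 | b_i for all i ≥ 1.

Base case: b_1 = 15 = 3·5, so 3 | b_1.
Assume 3 | b_r, so b_r = 3t for some integer t.
Then b_{r+1} = 7b_r − 6 = 7·(3t) − 6 = 3(7t − 2), so 3 | b_{r+1}.
By induction, 3 | b_i for all i ≥ 1.

3 | b_i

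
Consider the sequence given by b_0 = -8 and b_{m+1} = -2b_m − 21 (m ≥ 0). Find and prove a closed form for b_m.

Claim: b_m = -(-2)^m − 7.

Base case: b_0 = -8, and -(-2)^0 − 7 = -1 − 7 = -8.
Assume b_k = -(-2)^k − 7 for some k ≥ 0.
Then b_{k+1} = -2b_k − 21 = -2·(-(-2)^k − 7) − 21 = 2·(-2)^k + 14 − 21 = -(-2)^{k+1} − 7.
So the formula holds for k+1, and by induction b_m = -(-2)^m − 7 for all m ≥ 0.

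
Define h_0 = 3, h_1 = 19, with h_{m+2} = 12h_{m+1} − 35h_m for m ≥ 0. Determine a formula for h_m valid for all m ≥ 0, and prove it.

Claim: h_m = 2·7^m + 5^m.

Base cases: h_0 = 3 and 2·7^0 + 5^0 = 3; h_1 = 19 and 2·7^1 + 5^1 = 19.
Assume h_j = 2·7^j + 5^j for all 0 ≤ j ≤ r, where r ≥ 1.
Then h_{r+1} = 12h_r − 35h_{r−1} = 12·(2·7^r + 5^r) − 35·(2·7^{r−1} + 5^{r−1}) = 2·(12·7 − 35)7^{r−1} + (12·5 − 35)5^{r−1} = 98·7^{r−1} + 25·5^{r−1} = 2·7^{r+1} + 5^{r+1}.
By strong induction, h_m = 2·7^m + 5^m for all m ≥ 0.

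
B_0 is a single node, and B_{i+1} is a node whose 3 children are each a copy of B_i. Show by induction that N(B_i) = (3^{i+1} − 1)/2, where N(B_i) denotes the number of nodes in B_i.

Base case: N(B_0) = 1, and (3^{0+1} − 1)/2 = 1.
Assume N(B_r) = (3^{r+1} − 1)/2.
Then N(B_{r+1}) = 1 + 3N(B_r) = 1 + 3·(3^{r+1} − 1)/2 = 1 + (3^{r+2} − 3)/2 = (2 + 3^{r+2} − 3)/2 = (3^{r+2} − 1)/2.
Hence N(B_i) = (3^{i+1} − 1)/2 for every i ≥ 0, by induction.

N(B_i) = (3^{i+1} − 1)/2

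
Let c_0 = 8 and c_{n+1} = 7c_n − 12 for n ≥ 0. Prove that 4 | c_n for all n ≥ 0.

Base case: c_0 = 8 = 4·2, so 4 | c_0.
Assume 4 | c_m, so c_m = 4t for some integer t.
Then c_{m+1} = 7c_m − 12 = 7·(4t) − 12 = 4(7t − 3), so 4 | c_{m+1}.
This completes the inductive step, so 4 | c_n for all n ≥ 0.

4 | c_n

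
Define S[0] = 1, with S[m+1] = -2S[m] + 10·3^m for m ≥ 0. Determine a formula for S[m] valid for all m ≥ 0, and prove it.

Claim: S[m] = -(-2)^m + 2·3^m.

Base case: S[0] = 1, and -(-2)^0 + 2·3^0 = -1 + 2 = 1.
Assume S[k] = -(-2)^k + 2·3^k for some k ≥ 0.
Then S[k+1] = -2S[k] + 10·3^k = -2·(-(-2)^k + 2·3^k) + 10·3^k = -(-2)^{k+1} − 4·3^k + 10·3^k = -(-2)^{k+1} + 6·3^k = -(-2)^{k+1} + 2·3^{k+1}.
So the formula holds for k+1, and by induction S[m] = -(-2)^m + 2·3^m for all m ≥ 0.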